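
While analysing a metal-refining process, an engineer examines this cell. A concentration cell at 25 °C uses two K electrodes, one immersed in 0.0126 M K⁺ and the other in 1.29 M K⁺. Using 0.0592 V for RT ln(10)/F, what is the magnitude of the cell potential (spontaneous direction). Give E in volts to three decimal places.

+0.119 V

For a concentration cell E°cell = 0. The 1.29 M side is the cathode (reduction is favoured where [K⁺] is higher).
With n = 1, E = −(0.0592/1) log([K⁺]ₐₙ/[K⁺]꜀ₐₜ) = −(0.0592/1) log(0.0126/1.29) = −(0.0592/1)(-2.010) = +0.119 V.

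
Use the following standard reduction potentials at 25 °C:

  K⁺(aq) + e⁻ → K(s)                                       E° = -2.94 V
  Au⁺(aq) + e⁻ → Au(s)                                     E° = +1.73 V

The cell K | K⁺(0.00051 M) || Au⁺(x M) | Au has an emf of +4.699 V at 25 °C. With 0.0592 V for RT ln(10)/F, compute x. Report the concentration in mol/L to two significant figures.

Au⁺/Au is the cathode, K⁺/K the anode: E°cell = +4.67 V, n = 1.
Overall reaction: Au⁺(aq) + K(s) → Au(s) + K⁺(aq); Q = [K⁺]^1/[Au⁺]^1.
From E = E° − (0.0592/n) log Q: log Q = (E° − E)·n/0.0592 = (+4.67 − (+4.699))·1/0.0592 = -0.4899.
So 1·log[Au⁺] = 1·log(0.00051) − log Q = -3.2924 − (-0.4899) = -2.8025; [Au⁺] = 10^(-2.8025) ≈ 0.0016 M.

0.0016 M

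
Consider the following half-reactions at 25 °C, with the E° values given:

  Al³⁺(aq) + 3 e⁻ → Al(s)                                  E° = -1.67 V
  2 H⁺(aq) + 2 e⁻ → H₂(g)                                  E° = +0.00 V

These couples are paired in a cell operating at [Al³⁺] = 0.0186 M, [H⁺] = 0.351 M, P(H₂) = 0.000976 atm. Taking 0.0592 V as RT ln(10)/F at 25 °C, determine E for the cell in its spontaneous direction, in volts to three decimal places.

H⁺/H₂ is the cathode (higher E°), Al³⁺/Al the anode: E°cell = +0.00 − (-1.67) = +1.67 V, n = 6.
Overall: 6 H⁺(aq) + 2 Al(s) → 3 H₂(g) + 2 Al³⁺(aq)
Q = P(H₂)^3·[Al³⁺]^2 / ([H⁺]^6); log Q = -9.764.
E = E° − (0.0592/n) log Q = +1.67 − (0.0592/6)(-9.764) = +1.766 V.

+1.766 V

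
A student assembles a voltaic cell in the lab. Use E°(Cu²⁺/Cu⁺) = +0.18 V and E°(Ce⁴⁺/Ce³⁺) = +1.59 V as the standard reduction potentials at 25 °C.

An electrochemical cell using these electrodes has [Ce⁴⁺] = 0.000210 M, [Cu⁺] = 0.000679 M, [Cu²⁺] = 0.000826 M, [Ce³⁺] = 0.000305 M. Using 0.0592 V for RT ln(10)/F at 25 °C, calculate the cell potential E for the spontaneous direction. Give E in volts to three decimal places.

+1.395 V

Ce⁴⁺/Ce³⁺ is the cathode (higher E°), Cu²⁺/Cu⁺ the anode: E°cell = +1.59 − (+0.18) = +1.41 V, n = 1.
Overall: Ce⁴⁺(aq) + Cu⁺(aq) → Ce³⁺(aq) + Cu²⁺(aq)
Q = [Ce³⁺]·[Cu²⁺] / ([Ce⁴⁺]·[Cu⁺]); log Q = 0.247.
E = E° − (0.0592/n) log Q = +1.41 − (0.0592/1)(0.247) = +1.395 V.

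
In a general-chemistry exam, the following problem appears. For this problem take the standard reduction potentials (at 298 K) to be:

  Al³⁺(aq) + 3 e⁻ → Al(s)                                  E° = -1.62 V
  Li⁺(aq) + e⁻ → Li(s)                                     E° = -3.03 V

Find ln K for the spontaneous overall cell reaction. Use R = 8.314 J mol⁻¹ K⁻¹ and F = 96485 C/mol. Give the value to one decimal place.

164.7

Cathode: Al³⁺/Al; anode: Li⁺/Li. E°cell = (-1.62) − (-3.03) = +1.41 V, with n = 3.
ΔG° = −nFE° = −RT ln K, so ln K = nFE°/(RT) = (3)(96485)(+1.41) / ((8.314)(298)) = 164.730.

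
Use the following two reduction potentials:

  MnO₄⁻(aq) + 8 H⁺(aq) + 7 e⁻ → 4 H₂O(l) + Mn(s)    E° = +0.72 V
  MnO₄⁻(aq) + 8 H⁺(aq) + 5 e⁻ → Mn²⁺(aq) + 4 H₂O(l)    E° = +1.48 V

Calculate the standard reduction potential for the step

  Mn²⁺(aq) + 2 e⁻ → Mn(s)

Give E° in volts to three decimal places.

Sequential free energies add, so n₃E°₃ = n₁E°₁ + n₂E°₂.
With n₃ = 7, and the known step contributing 5×(+1.48) V, the unknown satisfies 2·E° = 7×(+0.72) − 5×(+1.48) = -2.360.
E° = -2.360 / 2 = -1.180 V.

-1.180 V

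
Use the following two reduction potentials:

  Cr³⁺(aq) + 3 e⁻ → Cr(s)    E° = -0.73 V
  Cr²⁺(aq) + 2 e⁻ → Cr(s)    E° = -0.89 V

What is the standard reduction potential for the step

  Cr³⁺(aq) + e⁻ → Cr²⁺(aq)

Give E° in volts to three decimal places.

-0.410 V

Sequential free energies add, so n₃E°₃ = n₁E°₁ + n₂E°₂.
With n₃ = 3, and the known step contributing 2×(-0.89) V, the unknown satisfies 1·E° = 3×(-0.73) − 2×(-0.89) = -0.410.
E° = -0.410 / 1 = -0.410 V.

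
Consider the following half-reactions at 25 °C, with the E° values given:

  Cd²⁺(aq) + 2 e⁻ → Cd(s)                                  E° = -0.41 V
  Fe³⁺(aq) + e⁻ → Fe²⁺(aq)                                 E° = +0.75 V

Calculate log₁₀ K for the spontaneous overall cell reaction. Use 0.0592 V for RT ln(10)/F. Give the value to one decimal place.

39.2

Cathode: Fe³⁺/Fe²⁺; anode: Cd²⁺/Cd. E°cell = +1.16 V, n = 2.
log K = nE°cell / 0.0592 = (2)(+1.16) / 0.0592 = 39.2.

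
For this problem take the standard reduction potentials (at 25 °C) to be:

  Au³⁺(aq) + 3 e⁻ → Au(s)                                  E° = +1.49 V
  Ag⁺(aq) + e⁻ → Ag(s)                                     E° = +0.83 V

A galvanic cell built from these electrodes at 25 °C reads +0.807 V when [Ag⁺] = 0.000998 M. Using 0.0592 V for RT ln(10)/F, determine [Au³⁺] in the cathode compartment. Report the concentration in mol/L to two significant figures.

Au³⁺/Au is the cathode, Ag⁺/Ag the anode: E°cell = +0.66 V, n = 3.
Overall reaction: Au³⁺(aq) + 3 Ag(s) → Au(s) + 3 Ag⁺(aq); Q = [Ag⁺]^3/[Au³⁺]^1.
From E = E° − (0.0592/n) log Q: log Q = (E° − E)·n/0.0592 = (+0.66 − (+0.807))·3/0.0592 = -7.4493.
So 1·log[Au³⁺] = 3·log(0.000998) − log Q = -9.0026 − (-7.4493) = -1.5533; [Au³⁺] = 10^(-1.5533) ≈ 0.028 M.

0.028 M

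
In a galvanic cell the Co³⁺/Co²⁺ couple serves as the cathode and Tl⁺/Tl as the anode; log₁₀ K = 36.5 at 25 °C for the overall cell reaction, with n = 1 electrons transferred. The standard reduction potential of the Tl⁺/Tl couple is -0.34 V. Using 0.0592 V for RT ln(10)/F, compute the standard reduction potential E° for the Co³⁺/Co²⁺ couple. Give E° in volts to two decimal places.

+1.82 V

E°cell = (0.0592/n)·log K = (0.0592/1)(36.5) = +2.161 V.
Since Co³⁺/Co²⁺ is the cathode and Tl⁺/Tl the anode, E°cell = E°(Co³⁺/Co²⁺) − E°(Tl⁺/Tl).
So E°(Co³⁺/Co²⁺) = E°cell + E°(Tl⁺/Tl) = +2.161 + (-0.34) = +1.82 V.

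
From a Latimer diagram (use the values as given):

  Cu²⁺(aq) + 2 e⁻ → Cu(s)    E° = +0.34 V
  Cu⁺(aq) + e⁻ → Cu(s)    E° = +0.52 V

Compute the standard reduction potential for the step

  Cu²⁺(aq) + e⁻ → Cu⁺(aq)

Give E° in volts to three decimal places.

Sequential free energies add, so n₃E°₃ = n₁E°₁ + n₂E°₂.
With n₃ = 2, and the known step contributing 1×(+0.52) V, the unknown satisfies 1·E° = 2×(+0.34) − 1×(+0.52) = +0.160.
E° = +0.160 / 1 = +0.160 V.

+0.160 V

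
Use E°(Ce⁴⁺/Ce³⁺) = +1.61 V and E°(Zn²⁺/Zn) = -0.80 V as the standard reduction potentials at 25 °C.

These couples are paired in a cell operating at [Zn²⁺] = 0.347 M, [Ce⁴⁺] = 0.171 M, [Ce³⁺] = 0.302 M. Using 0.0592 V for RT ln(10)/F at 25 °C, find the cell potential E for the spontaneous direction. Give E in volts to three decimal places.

Ce⁴⁺/Ce³⁺ is the cathode (higher E°), Zn²⁺/Zn the anode: E°cell = +1.61 − (-0.80) = +2.41 V, n = 2.
Overall: 2 Ce⁴⁺(aq) + Zn(s) → 2 Ce³⁺(aq) + Zn²⁺(aq)
Q = [Ce³⁺]^2·[Zn²⁺] / ([Ce⁴⁺]^2); log Q = 0.034.
E = E° − (0.0592/n) log Q = +2.41 − (0.0592/2)(0.034) = +2.409 V.

+2.409 V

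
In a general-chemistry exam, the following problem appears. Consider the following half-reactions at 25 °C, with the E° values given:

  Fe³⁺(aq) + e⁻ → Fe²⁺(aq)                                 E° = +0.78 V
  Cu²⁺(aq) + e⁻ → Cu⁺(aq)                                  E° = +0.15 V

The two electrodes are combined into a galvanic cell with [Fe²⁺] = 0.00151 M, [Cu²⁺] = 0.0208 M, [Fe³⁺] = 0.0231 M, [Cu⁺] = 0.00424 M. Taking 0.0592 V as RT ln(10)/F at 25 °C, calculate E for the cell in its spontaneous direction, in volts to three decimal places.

+0.659 V

Fe³⁺/Fe²⁺ is the cathode (higher E°), Cu²⁺/Cu⁺ the anode: E°cell = +0.78 − (+0.15) = +0.63 V, n = 1.
Overall: Fe³⁺(aq) + Cu⁺(aq) → Fe²⁺(aq) + Cu²⁺(aq)
Q = [Fe²⁺]·[Cu²⁺] / ([Fe³⁺]·[Cu⁺]); log Q = -0.494.
E = E° − (0.0592/n) log Q = +0.63 − (0.0592/1)(-0.494) = +0.659 V.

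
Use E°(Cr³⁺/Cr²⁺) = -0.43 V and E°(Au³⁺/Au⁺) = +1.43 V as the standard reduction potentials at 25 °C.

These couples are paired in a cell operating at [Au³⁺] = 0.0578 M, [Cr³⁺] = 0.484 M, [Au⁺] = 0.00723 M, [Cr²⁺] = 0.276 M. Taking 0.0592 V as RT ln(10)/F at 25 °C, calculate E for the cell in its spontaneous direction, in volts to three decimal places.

Au³⁺/Au⁺ is the cathode (higher E°), Cr³⁺/Cr²⁺ the anode: E°cell = +1.43 − (-0.43) = +1.86 V, n = 2.
Overall: Au³⁺(aq) + 2 Cr²⁺(aq) → Au⁺(aq) + 2 Cr³⁺(aq)
Q = [Au⁺]·[Cr³⁺]^2 / ([Au³⁺]·[Cr²⁺]^2); log Q = -0.415.
E = E° − (0.0592/n) log Q = +1.86 − (0.0592/2)(-0.415) = +1.872 V.

+1.872 V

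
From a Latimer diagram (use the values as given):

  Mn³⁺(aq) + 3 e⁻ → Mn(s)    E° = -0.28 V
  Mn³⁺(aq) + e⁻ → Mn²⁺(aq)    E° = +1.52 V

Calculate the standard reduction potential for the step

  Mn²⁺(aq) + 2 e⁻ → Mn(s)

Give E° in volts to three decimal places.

-1.180 V

Sequential free energies add, so n₃E°₃ = n₁E°₁ + n₂E°₂.
With n₃ = 3, and the known step contributing 1×(+1.52) V, the unknown satisfies 2·E° = 3×(-0.28) − 1×(+1.52) = -2.360.
E° = -2.360 / 2 = -1.180 V.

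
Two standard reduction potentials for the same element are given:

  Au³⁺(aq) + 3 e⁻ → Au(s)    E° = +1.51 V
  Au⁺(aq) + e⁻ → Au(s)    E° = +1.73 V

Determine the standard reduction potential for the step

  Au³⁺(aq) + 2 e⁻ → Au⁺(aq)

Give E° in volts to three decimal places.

Sequential free energies add, so n₃E°₃ = n₁E°₁ + n₂E°₂.
With n₃ = 3, and the known step contributing 1×(+1.73) V, the unknown satisfies 2·E° = 3×(+1.51) − 1×(+1.73) = +2.800.
E° = +2.800 / 2 = +1.400 V.

+1.400 V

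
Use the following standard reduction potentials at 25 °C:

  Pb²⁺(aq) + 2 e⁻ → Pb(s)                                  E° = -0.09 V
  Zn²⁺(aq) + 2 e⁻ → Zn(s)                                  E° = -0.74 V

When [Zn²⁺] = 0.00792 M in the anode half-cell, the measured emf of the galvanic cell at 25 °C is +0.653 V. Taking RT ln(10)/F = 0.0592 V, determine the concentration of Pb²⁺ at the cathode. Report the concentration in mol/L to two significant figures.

Pb²⁺/Pb is the cathode, Zn²⁺/Zn the anode: E°cell = +0.65 V, n = 2.
Overall reaction: Pb²⁺(aq) + Zn(s) → Pb(s) + Zn²⁺(aq); Q = [Zn²⁺]^1/[Pb²⁺]^1.
From E = E° − (0.0592/n) log Q: log Q = (E° − E)·n/0.0592 = (+0.65 − (+0.653))·2/0.0592 = -0.1014.
So 1·log[Pb²⁺] = 1·log(0.00792) − log Q = -2.1013 − (-0.1014) = -1.9999; [Pb²⁺] = 10^(-1.9999) ≈ 0.010 M.

0.010 M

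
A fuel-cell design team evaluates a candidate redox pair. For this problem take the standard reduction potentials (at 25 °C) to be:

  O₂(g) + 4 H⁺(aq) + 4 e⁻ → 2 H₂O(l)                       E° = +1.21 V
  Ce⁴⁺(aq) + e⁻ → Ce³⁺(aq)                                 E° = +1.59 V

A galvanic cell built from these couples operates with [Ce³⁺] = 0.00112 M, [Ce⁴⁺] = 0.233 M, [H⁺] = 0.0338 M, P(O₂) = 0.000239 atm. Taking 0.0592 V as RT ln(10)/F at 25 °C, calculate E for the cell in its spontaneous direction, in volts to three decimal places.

+0.658 V

Ce⁴⁺/Ce³⁺ is the cathode (higher E°), O₂/H₂O the anode: E°cell = +1.59 − (+1.21) = +0.38 V, n = 4.
Overall: 4 Ce⁴⁺(aq) + 2 H₂O(l) → 4 Ce³⁺(aq) + O₂(g) + 4 H⁺(aq)
Q = [Ce³⁺]^4·P(O₂)·[H⁺]^4 / ([Ce⁴⁺]^4); log Q = -18.778.
E = E° − (0.0592/n) log Q = +0.38 − (0.0592/4)(-18.778) = +0.658 V.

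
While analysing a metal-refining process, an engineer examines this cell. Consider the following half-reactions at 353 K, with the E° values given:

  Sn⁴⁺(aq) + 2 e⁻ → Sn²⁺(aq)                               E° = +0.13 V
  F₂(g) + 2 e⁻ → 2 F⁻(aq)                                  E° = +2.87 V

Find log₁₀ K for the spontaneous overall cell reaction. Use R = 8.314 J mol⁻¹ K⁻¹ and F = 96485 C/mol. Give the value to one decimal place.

78.2

Cathode: F₂/F⁻; anode: Sn⁴⁺/Sn²⁺. E°cell = (+2.87) − (+0.13) = +2.74 V, with n = 2.
ΔG° = −nFE° = −RT ln K, so ln K = nFE°/(RT) = (2)(96485)(+2.74) / ((8.314)(353)) = 180.159.
log₁₀ K = 180.159 / ln 10 = 78.2.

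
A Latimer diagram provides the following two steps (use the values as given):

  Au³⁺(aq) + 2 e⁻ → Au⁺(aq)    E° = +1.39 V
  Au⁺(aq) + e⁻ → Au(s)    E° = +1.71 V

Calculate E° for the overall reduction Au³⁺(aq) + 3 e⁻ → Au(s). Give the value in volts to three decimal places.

Standard free energies of sequential steps add: ΔG°₃ = ΔG°₁ + ΔG°₂, so n₃E°₃ = n₁E°₁ + n₂E°₂.
E°₃ = (2×+1.39 + 1×+1.71) / 3 = (+4.490) / 3 = +1.497 V.
E° values themselves are not directly additive — weighting by electron count is essential.

+1.497 V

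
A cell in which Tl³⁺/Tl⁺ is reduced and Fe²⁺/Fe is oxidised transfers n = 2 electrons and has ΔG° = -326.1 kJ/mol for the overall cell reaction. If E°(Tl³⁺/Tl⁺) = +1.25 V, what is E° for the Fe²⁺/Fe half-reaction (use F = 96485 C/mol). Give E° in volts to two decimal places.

E°cell = −ΔG°/(nF) = −(-326.1×10³)/((2)(96485)) = +1.690 V.
Since Tl³⁺/Tl⁺ is the cathode and Fe²⁺/Fe the anode, E°cell = E°(Tl³⁺/Tl⁺) − E°(Fe²⁺/Fe).
So E°(Fe²⁺/Fe) = E°(Tl³⁺/Tl⁺) − E°cell = (+1.25) − (+1.690) = -0.44 V.

-0.44 V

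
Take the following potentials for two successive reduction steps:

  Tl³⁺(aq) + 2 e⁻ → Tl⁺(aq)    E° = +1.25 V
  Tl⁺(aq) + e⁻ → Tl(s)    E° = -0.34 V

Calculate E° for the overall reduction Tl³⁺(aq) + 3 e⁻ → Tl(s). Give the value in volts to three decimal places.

+0.720 V

Since ΔG° = −nFE° is additive over sequential reductions, n₃E°₃ = n₁E°₁ + n₂E°₂.
E°₃ = (2×+1.25 + 1×-0.34) / 3 = (+2.160) / 3 = +0.720 V.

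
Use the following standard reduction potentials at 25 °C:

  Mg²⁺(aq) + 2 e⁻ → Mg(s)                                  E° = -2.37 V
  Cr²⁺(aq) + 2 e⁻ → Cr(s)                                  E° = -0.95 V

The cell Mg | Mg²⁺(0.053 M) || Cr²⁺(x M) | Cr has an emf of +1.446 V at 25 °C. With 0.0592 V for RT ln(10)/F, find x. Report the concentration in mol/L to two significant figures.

Cr²⁺/Cr is the cathode, Mg²⁺/Mg the anode: E°cell = +1.42 V, n = 2.
Overall reaction: Cr²⁺(aq) + Mg(s) → Cr(s) + Mg²⁺(aq); Q = [Mg²⁺]^1/[Cr²⁺]^1.
From E = E° − (0.0592/n) log Q: log Q = (E° − E)·n/0.0592 = (+1.42 − (+1.446))·2/0.0592 = -0.8784.
So 1·log[Cr²⁺] = 1·log(0.053) − log Q = -1.2757 − (-0.8784) = -0.3973; [Cr²⁺] = 10^(-0.3973) ≈ 0.40 M.

0.40 M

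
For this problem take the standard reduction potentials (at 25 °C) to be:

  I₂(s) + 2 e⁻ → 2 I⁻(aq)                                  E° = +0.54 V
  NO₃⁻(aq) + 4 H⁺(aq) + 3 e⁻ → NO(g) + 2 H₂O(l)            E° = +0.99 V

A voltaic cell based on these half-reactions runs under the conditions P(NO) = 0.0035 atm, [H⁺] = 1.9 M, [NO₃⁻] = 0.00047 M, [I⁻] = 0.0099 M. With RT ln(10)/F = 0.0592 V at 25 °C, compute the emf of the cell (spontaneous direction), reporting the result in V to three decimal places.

NO₃⁻/NO is the cathode (higher E°), I₂/I⁻ the anode: E°cell = +0.99 − (+0.54) = +0.45 V, n = 6.
Overall: 2 NO₃⁻(aq) + 8 H⁺(aq) + 6 I⁻(aq) → 2 NO(g) + 4 H₂O(l) + 3 I₂(s)
Q = P(NO)^2 / ([NO₃⁻]^2·[H⁺]^8·[I⁻]^6); log Q = 11.540.
E = E° − (0.0592/n) log Q = +0.45 − (0.0592/6)(11.540) = +0.336 V.

+0.336 V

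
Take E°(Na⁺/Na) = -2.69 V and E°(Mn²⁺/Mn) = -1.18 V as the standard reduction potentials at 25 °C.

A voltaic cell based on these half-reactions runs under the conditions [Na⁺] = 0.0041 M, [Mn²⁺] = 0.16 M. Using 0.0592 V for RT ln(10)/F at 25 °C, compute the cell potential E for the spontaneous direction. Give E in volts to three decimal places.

Mn²⁺/Mn is the cathode (higher E°), Na⁺/Na the anode: E°cell = -1.18 − (-2.69) = +1.51 V, n = 2.
Overall: Mn²⁺(aq) + 2 Na(s) → Mn(s) + 2 Na⁺(aq)
Q = [Na⁺]^2 / ([Mn²⁺]); log Q = -3.979.
E = E° − (0.0592/n) log Q = +1.51 − (0.0592/2)(-3.979) = +1.628 V.

+1.628 V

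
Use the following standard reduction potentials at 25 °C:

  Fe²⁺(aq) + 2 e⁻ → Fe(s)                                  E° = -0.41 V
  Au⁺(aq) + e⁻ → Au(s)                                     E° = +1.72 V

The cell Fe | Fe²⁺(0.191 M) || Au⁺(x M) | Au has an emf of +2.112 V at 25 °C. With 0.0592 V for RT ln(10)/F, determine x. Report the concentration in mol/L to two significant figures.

0.22 M

Au⁺/Au is the cathode, Fe²⁺/Fe the anode: E°cell = +2.13 V, n = 2.
Overall reaction: 2 Au⁺(aq) + Fe(s) → 2 Au(s) + Fe²⁺(aq); Q = [Fe²⁺]^1/[Au⁺]^2.
From E = E° − (0.0592/n) log Q: log Q = (E° − E)·n/0.0592 = (+2.13 − (+2.112))·2/0.0592 = 0.6081.
So 2·log[Au⁺] = 1·log(0.191) − log Q = -0.7190 − (0.6081) = -1.3271; log[Au⁺] = -1.3271 / 2 = -0.6635; [Au⁺] = 10^(-0.6635) ≈ 0.22 M.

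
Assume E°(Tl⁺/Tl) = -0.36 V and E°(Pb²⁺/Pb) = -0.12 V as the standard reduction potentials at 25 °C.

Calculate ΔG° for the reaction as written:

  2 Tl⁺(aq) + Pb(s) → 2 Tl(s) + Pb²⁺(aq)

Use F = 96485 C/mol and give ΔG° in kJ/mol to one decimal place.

+46.3 kJ/mol

As written, Tl⁺/Tl is reduced (cathode) and Pb²⁺/Pb is oxidised (anode), so E°cell = (-0.36) − (-0.12) = -0.24 V.
Balancing electrons gives n = 2.
ΔG° = −nFE° = −(2)(96485)(-0.24) = 46,313 J = +46.3 kJ/mol.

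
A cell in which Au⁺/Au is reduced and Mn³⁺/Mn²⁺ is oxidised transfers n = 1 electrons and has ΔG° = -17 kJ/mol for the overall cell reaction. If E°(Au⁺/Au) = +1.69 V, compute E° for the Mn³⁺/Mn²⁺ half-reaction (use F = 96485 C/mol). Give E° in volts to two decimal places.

E°cell = −ΔG°/(nF) = −(-17×10³)/((1)(96485)) = +0.176 V.
Since Au⁺/Au is the cathode and Mn³⁺/Mn²⁺ the anode, E°cell = E°(Au⁺/Au) − E°(Mn³⁺/Mn²⁺).
So E°(Mn³⁺/Mn²⁺) = E°(Au⁺/Au) − E°cell = (+1.69) − (+0.176) = +1.51 V.

+1.51 V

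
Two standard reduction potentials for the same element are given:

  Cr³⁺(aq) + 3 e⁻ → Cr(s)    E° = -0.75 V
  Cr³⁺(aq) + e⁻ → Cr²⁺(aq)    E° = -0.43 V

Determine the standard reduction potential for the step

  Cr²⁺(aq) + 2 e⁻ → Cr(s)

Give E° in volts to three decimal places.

Sequential free energies add, so n₃E°₃ = n₁E°₁ + n₂E°₂.
With n₃ = 3, and the known step contributing 1×(-0.43) V, the unknown satisfies 2·E° = 3×(-0.75) − 1×(-0.43) = -1.820.
E° = -1.820 / 2 = -0.910 V.

-0.910 V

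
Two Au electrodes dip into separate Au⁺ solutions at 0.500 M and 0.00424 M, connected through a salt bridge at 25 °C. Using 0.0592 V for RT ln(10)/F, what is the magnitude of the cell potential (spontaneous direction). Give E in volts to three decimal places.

+0.123 V

For a concentration cell E°cell = 0. The 0.500 M side is the cathode (reduction is favoured where [Au⁺] is higher).
With n = 1, E = −(0.0592/1) log([Au⁺]ₐₙ/[Au⁺]꜀ₐₜ) = −(0.0592/1) log(0.00424/0.5) = −(0.0592/1)(-2.072) = +0.123 V.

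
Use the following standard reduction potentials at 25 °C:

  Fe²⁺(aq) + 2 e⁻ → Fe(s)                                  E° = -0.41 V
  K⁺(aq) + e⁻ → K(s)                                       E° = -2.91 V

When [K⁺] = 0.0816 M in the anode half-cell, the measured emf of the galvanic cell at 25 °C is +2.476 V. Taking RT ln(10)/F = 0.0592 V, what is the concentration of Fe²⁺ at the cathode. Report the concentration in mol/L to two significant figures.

0.0010 M

Fe²⁺/Fe is the cathode, K⁺/K the anode: E°cell = +2.50 V, n = 2.
Overall reaction: Fe²⁺(aq) + 2 K(s) → Fe(s) + 2 K⁺(aq); Q = [K⁺]^2/[Fe²⁺]^1.
From E = E° − (0.0592/n) log Q: log Q = (E° − E)·n/0.0592 = (+2.50 − (+2.476))·2/0.0592 = 0.8108.
So 1·log[Fe²⁺] = 2·log(0.0816) − log Q = -2.1766 − (0.8108) = -2.9874; [Fe²⁺] = 10^(-2.9874) ≈ 0.0010 M.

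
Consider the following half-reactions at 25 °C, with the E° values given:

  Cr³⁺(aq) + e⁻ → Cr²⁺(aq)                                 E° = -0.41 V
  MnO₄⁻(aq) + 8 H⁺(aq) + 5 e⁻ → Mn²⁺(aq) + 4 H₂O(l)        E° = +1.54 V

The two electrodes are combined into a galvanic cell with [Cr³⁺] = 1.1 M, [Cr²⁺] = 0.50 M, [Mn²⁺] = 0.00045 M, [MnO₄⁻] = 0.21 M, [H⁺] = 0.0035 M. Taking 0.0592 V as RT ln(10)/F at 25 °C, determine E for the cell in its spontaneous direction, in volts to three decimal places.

MnO₄⁻/Mn²⁺ is the cathode (higher E°), Cr³⁺/Cr²⁺ the anode: E°cell = +1.54 − (-0.41) = +1.95 V, n = 5.
Overall: MnO₄⁻(aq) + 8 H⁺(aq) + 5 Cr²⁺(aq) → Mn²⁺(aq) + 4 H₂O(l) + 5 Cr³⁺(aq)
Q = [Mn²⁺]·[Cr³⁺]^5 / ([MnO₄⁻]·[H⁺]^8·[Cr²⁺]^5); log Q = 18.691.
E = E° − (0.0592/n) log Q = +1.95 − (0.0592/5)(18.691) = +1.729 V.

+1.729 V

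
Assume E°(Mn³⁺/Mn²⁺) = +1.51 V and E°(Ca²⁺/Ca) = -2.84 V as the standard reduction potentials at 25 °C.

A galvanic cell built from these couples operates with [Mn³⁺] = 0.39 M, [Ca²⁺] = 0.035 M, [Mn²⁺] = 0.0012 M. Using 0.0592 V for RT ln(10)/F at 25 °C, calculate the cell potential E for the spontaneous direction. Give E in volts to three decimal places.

Mn³⁺/Mn²⁺ is the cathode (higher E°), Ca²⁺/Ca the anode: E°cell = +1.51 − (-2.84) = +4.35 V, n = 2.
Overall: 2 Mn³⁺(aq) + Ca(s) → 2 Mn²⁺(aq) + Ca²⁺(aq)
Q = [Mn²⁺]^2·[Ca²⁺] / ([Mn³⁺]^2); log Q = -6.480.
E = E° − (0.0592/n) log Q = +4.35 − (0.0592/2)(-6.480) = +4.542 V.

+4.542 V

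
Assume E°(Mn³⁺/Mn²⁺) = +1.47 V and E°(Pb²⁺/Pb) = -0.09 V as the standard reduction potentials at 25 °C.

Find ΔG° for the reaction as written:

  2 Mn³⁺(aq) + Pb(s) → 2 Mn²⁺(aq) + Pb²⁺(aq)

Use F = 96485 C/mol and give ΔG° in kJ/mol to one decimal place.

As written, Mn³⁺/Mn²⁺ is reduced (cathode) and Pb²⁺/Pb is oxidised (anode), so E°cell = (+1.47) − (-0.09) = +1.56 V.
Balancing electrons gives n = 2.
ΔG° = −nFE° = −(2)(96485)(+1.56) = -301,033 J = -301.0 kJ/mol.

-301.0 kJ/mol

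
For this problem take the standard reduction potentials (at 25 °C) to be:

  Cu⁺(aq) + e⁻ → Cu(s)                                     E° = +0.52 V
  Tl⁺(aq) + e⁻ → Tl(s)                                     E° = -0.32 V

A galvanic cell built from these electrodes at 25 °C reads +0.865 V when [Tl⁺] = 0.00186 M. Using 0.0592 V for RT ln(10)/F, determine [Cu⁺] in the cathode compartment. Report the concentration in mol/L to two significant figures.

Cu⁺/Cu is the cathode, Tl⁺/Tl the anode: E°cell = +0.84 V, n = 1.
Overall reaction: Cu⁺(aq) + Tl(s) → Cu(s) + Tl⁺(aq); Q = [Tl⁺]^1/[Cu⁺]^1.
From E = E° − (0.0592/n) log Q: log Q = (E° − E)·n/0.0592 = (+0.84 − (+0.865))·1/0.0592 = -0.4223.
So 1·log[Cu⁺] = 1·log(0.00186) − log Q = -2.7305 − (-0.4223) = -2.3082; [Cu⁺] = 10^(-2.3082) ≈ 0.0049 M.

0.0049 M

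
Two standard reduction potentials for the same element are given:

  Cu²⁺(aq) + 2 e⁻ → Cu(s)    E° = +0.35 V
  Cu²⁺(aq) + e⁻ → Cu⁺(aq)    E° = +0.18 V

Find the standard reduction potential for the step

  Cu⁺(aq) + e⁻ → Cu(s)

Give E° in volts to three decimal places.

+0.520 V

Sequential free energies add, so n₃E°₃ = n₁E°₁ + n₂E°₂.
With n₃ = 2, and the known step contributing 1×(+0.18) V, the unknown satisfies 1·E° = 2×(+0.35) − 1×(+0.18) = +0.520.
E° = +0.520 / 1 = +0.520 V.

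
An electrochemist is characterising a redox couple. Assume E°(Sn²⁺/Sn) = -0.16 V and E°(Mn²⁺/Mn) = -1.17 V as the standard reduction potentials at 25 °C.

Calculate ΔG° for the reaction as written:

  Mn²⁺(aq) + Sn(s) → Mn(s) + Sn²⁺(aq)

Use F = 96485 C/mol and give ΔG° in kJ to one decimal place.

+194.9 kJ

As written, Mn²⁺/Mn is reduced (cathode) and Sn²⁺/Sn is oxidised (anode), so E°cell = (-1.17) − (-0.16) = -1.01 V.
Balancing electrons gives n = 2.
ΔG° = −nFE° = −(2)(96485)(-1.01) = 194,900 J = +194.9 kJ.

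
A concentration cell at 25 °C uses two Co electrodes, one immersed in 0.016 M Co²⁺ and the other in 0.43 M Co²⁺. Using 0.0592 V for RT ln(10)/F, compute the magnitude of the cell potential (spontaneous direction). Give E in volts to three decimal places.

+0.042 V

For a concentration cell E°cell = 0. The 0.43 M side is the cathode (reduction is favoured where [Co²⁺] is higher).
With n = 2, E = −(0.0592/2) log([Co²⁺]ₐₙ/[Co²⁺]꜀ₐₜ) = −(0.0592/2) log(0.016/0.43) = −(0.0592/2)(-1.429) = +0.042 V.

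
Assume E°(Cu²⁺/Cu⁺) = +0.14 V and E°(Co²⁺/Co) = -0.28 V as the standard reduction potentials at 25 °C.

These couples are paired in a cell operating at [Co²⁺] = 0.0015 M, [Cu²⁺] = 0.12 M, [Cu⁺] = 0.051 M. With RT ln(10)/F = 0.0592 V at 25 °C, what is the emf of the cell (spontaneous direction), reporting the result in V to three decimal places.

Cu²⁺/Cu⁺ is the cathode (higher E°), Co²⁺/Co the anode: E°cell = +0.14 − (-0.28) = +0.42 V, n = 2.
Overall: 2 Cu²⁺(aq) + Co(s) → 2 Cu⁺(aq) + Co²⁺(aq)
Q = [Cu⁺]^2·[Co²⁺] / ([Cu²⁺]^2); log Q = -3.567.
E = E° − (0.0592/n) log Q = +0.42 − (0.0592/2)(-3.567) = +0.526 V.

+0.526 V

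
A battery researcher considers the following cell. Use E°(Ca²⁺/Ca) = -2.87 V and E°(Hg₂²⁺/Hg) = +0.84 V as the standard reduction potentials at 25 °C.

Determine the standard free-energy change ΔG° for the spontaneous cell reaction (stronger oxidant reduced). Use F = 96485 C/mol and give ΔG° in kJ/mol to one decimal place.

Hg₂²⁺/Hg (E° = +0.84 V) is the cathode; Ca²⁺/Ca (E° = -2.87 V) is the anode, so E°cell = +3.71 V.
Balancing electrons gives n = 2 (lcm of 2 and 2).
ΔG° = −nFE° = −(2)(96485)(+3.71) = -715,919 J = -715.9 kJ/mol.

-715.9 kJ/mol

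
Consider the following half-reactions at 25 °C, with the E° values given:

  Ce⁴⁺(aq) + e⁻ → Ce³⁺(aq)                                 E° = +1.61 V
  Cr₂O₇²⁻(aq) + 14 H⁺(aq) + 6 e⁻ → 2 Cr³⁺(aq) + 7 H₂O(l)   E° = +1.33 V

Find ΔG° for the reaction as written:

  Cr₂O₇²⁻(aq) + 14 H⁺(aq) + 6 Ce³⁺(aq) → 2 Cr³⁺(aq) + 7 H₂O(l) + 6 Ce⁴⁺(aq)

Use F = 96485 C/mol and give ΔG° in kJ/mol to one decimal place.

As written, Cr₂O₇²⁻/Cr³⁺ is reduced (cathode) and Ce⁴⁺/Ce³⁺ is oxidised (anode), so E°cell = (+1.33) − (+1.61) = -0.28 V.
Balancing electrons gives n = 6.
ΔG° = −nFE° = −(6)(96485)(-0.28) = 162,095 J = +162.1 kJ/mol.

+162.1 kJ/mol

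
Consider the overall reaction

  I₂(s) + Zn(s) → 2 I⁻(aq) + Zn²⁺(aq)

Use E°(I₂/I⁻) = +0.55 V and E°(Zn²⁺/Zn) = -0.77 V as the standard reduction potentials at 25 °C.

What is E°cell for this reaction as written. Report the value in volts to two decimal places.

The I₂/I⁻ couple has the higher reduction potential, so it is the cathode; Zn²⁺/Zn is oxidised at the anode.
E°cell = E°(cathode) − E°(anode) = (+0.55) − (-0.77) = +1.32 V.
Since E°cell > 0, the reaction is spontaneous under standard conditions.

+1.32 V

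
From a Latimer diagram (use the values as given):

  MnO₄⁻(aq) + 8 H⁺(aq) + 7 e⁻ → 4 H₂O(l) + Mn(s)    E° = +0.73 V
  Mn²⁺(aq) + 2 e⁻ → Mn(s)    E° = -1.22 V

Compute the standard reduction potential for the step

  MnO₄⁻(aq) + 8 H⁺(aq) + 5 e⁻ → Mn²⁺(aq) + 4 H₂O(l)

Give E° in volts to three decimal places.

+1.510 V

Sequential free energies add, so n₃E°₃ = n₁E°₁ + n₂E°₂.
With n₃ = 7, and the known step contributing 2×(-1.22) V, the unknown satisfies 5·E° = 7×(+0.73) − 2×(-1.22) = +7.550.
E° = +7.550 / 5 = +1.510 V.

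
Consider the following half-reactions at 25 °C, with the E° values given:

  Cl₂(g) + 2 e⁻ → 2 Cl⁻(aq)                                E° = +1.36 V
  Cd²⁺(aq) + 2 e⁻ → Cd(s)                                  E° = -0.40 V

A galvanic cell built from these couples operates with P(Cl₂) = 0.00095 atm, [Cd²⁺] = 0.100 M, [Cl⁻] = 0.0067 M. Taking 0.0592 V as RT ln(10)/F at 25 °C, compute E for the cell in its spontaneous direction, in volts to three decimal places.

+1.829 V

Cl₂/Cl⁻ is the cathode (higher E°), Cd²⁺/Cd the anode: E°cell = +1.36 − (-0.40) = +1.76 V, n = 2.
Overall: Cl₂(g) + Cd(s) → 2 Cl⁻(aq) + Cd²⁺(aq)
Q = [Cl⁻]^2·[Cd²⁺] / (P(Cl₂)); log Q = -2.326.
E = E° − (0.0592/n) log Q = +1.76 − (0.0592/2)(-2.326) = +1.829 V.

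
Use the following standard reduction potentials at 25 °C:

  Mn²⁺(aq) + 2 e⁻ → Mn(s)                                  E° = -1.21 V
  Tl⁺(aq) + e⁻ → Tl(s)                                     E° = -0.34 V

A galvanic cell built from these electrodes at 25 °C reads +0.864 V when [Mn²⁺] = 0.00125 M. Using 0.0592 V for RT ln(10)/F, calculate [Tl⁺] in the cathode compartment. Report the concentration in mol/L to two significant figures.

0.028 M

Tl⁺/Tl is the cathode, Mn²⁺/Mn the anode: E°cell = +0.87 V, n = 2.
Overall reaction: 2 Tl⁺(aq) + Mn(s) → 2 Tl(s) + Mn²⁺(aq); Q = [Mn²⁺]^1/[Tl⁺]^2.
From E = E° − (0.0592/n) log Q: log Q = (E° − E)·n/0.0592 = (+0.87 − (+0.864))·2/0.0592 = 0.2027.
So 2·log[Tl⁺] = 1·log(0.00125) − log Q = -2.9031 − (0.2027) = -3.1058; log[Tl⁺] = -3.1058 / 2 = -1.5529; [Tl⁺] = 10^(-1.5529) ≈ 0.028 M.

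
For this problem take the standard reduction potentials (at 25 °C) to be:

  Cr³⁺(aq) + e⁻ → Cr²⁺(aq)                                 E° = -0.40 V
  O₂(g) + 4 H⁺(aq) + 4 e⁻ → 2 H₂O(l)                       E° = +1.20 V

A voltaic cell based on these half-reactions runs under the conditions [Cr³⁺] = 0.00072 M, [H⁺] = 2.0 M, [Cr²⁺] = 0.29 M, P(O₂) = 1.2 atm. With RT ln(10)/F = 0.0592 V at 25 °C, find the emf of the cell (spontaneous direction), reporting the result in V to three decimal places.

O₂/H₂O is the cathode (higher E°), Cr³⁺/Cr²⁺ the anode: E°cell = +1.20 − (-0.40) = +1.60 V, n = 4.
Overall: O₂(g) + 4 H⁺(aq) + 4 Cr²⁺(aq) → 2 H₂O(l) + 4 Cr³⁺(aq)
Q = [Cr³⁺]^4 / (P(O₂)·[H⁺]^4·[Cr²⁺]^4); log Q = -11.704.
E = E° − (0.0592/n) log Q = +1.60 − (0.0592/4)(-11.704) = +1.773 V.

+1.773 V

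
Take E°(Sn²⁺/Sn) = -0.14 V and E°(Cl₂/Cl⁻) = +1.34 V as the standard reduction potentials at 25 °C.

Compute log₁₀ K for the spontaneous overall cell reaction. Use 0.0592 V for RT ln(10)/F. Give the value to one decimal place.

50.0

Cathode: Cl₂/Cl⁻; anode: Sn²⁺/Sn. E°cell = +1.48 V, n = 2.
log K = nE°cell / 0.0592 = (2)(+1.48) / 0.0592 = 50.0.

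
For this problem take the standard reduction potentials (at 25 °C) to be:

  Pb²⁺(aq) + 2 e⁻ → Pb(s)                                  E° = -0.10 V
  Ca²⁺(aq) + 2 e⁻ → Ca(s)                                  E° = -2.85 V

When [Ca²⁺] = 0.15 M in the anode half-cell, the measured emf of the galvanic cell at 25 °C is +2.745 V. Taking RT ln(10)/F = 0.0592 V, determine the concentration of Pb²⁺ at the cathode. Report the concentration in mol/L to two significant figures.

Pb²⁺/Pb is the cathode, Ca²⁺/Ca the anode: E°cell = +2.75 V, n = 2.
Overall reaction: Pb²⁺(aq) + Ca(s) → Pb(s) + Ca²⁺(aq); Q = [Ca²⁺]^1/[Pb²⁺]^1.
From E = E° − (0.0592/n) log Q: log Q = (E° − E)·n/0.0592 = (+2.75 − (+2.745))·2/0.0592 = 0.1689.
So 1·log[Pb²⁺] = 1·log(0.15) − log Q = -0.8239 − (0.1689) = -0.9928; [Pb²⁺] = 10^(-0.9928) ≈ 0.10 M.

0.10 M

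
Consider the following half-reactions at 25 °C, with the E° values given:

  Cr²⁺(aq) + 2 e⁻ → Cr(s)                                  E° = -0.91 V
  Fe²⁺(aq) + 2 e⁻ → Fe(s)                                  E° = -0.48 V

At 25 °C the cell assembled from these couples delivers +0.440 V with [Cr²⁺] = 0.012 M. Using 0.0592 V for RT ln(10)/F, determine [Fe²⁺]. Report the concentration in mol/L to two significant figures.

0.026 M

Fe²⁺/Fe is the cathode, Cr²⁺/Cr the anode: E°cell = +0.43 V, n = 2.
Overall reaction: Fe²⁺(aq) + Cr(s) → Fe(s) + Cr²⁺(aq); Q = [Cr²⁺]^1/[Fe²⁺]^1.
From E = E° − (0.0592/n) log Q: log Q = (E° − E)·n/0.0592 = (+0.43 − (+0.440))·2/0.0592 = -0.3378.
So 1·log[Fe²⁺] = 1·log(0.012) − log Q = -1.9208 − (-0.3378) = -1.5830; [Fe²⁺] = 10^(-1.5830) ≈ 0.026 M.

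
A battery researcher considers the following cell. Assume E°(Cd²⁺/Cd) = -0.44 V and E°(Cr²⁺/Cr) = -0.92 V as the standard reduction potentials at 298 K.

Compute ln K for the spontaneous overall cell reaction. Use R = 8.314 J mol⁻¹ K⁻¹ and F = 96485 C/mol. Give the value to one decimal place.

Cathode: Cd²⁺/Cd; anode: Cr²⁺/Cr. E°cell = (-0.44) − (-0.92) = +0.48 V, with n = 2.
ΔG° = −nFE° = −RT ln K, so ln K = nFE°/(RT) = (2)(96485)(+0.48) / ((8.314)(298)) = 37.386.

37.4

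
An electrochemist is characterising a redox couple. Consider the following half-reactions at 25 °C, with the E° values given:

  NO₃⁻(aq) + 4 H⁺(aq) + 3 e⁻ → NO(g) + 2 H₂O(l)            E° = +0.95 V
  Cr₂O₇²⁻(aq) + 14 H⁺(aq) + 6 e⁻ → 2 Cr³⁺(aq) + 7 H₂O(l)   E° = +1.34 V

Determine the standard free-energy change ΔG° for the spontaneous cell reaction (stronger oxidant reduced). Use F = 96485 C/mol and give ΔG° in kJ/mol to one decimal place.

Cr₂O₇²⁻/Cr³⁺ (E° = +1.34 V) is the cathode; NO₃⁻/NO (E° = +0.95 V) is the anode, so E°cell = +0.39 V.
Balancing electrons gives n = 6 (lcm of 6 and 3).
ΔG° = −nFE° = −(6)(96485)(+0.39) = -225,775 J = -225.8 kJ/mol.

-225.8 kJ/mol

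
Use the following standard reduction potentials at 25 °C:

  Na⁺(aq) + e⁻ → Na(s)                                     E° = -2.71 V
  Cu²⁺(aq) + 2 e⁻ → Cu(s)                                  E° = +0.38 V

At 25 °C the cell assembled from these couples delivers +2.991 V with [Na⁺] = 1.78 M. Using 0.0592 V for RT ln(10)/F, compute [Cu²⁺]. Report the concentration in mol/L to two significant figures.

Cu²⁺/Cu is the cathode, Na⁺/Na the anode: E°cell = +3.09 V, n = 2.
Overall reaction: Cu²⁺(aq) + 2 Na(s) → Cu(s) + 2 Na⁺(aq); Q = [Na⁺]^2/[Cu²⁺]^1.
From E = E° − (0.0592/n) log Q: log Q = (E° − E)·n/0.0592 = (+3.09 − (+2.991))·2/0.0592 = 3.3446.
So 1·log[Cu²⁺] = 2·log(1.78) − log Q = 0.5008 − (3.3446) = -2.8438; [Cu²⁺] = 10^(-2.8438) ≈ 0.0014 M.

0.0014 M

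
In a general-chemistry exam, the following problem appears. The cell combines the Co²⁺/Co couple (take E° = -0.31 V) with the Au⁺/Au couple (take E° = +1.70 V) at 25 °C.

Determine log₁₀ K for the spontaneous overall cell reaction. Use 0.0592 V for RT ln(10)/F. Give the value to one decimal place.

67.9

Cathode: Au⁺/Au; anode: Co²⁺/Co. E°cell = +2.01 V, n = 2.
log K = nE°cell / 0.0592 = (2)(+2.01) / 0.0592 = 67.9.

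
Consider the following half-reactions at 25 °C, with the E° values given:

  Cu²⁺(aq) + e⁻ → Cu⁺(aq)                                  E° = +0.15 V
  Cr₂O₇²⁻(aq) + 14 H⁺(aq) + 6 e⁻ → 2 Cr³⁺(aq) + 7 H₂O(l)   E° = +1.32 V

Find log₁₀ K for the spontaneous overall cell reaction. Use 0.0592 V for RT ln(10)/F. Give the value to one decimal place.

118.6

Cathode: Cr₂O₇²⁻/Cr³⁺; anode: Cu²⁺/Cu⁺. E°cell = +1.17 V, n = 6.
log K = nE°cell / 0.0592 = (6)(+1.17) / 0.0592 = 118.6.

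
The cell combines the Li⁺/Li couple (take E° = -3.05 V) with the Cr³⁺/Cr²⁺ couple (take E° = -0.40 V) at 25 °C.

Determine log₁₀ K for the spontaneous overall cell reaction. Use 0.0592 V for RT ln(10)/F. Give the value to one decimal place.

Cathode: Cr³⁺/Cr²⁺; anode: Li⁺/Li. E°cell = +2.65 V, n = 1.
log K = nE°cell / 0.0592 = (1)(+2.65) / 0.0592 = 44.8.

44.8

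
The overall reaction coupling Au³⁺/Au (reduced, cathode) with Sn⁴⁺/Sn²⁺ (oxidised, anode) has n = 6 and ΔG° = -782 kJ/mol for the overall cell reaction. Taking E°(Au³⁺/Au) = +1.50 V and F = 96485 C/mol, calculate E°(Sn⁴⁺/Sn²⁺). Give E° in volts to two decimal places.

+0.15 V

E°cell = −ΔG°/(nF) = −(-782×10³)/((6)(96485)) = +1.351 V.
Since Au³⁺/Au is the cathode and Sn⁴⁺/Sn²⁺ the anode, E°cell = E°(Au³⁺/Au) − E°(Sn⁴⁺/Sn²⁺).
So E°(Sn⁴⁺/Sn²⁺) = E°(Au³⁺/Au) − E°cell = (+1.50) − (+1.351) = +0.15 V.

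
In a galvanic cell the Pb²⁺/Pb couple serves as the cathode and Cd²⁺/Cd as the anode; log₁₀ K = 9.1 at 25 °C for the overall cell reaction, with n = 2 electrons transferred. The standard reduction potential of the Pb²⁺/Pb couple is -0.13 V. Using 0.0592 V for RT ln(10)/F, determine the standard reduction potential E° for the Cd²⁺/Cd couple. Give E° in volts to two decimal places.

-0.40 V

E°cell = (0.0592/n)·log K = (0.0592/2)(9.1) = +0.269 V.
Since Pb²⁺/Pb is the cathode and Cd²⁺/Cd the anode, E°cell = E°(Pb²⁺/Pb) − E°(Cd²⁺/Cd).
So E°(Cd²⁺/Cd) = E°(Pb²⁺/Pb) − E°cell = (-0.13) − (+0.269) = -0.40 V.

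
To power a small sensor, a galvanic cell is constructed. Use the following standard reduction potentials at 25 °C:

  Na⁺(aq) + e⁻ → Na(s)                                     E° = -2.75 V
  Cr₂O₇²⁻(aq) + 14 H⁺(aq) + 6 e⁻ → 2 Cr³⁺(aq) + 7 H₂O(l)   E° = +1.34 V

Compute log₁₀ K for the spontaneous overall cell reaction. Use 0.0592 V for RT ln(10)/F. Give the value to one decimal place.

414.5

Cathode: Cr₂O₇²⁻/Cr³⁺; anode: Na⁺/Na. E°cell = +4.09 V, n = 6.
log K = nE°cell / 0.0592 = (6)(+4.09) / 0.0592 = 414.5.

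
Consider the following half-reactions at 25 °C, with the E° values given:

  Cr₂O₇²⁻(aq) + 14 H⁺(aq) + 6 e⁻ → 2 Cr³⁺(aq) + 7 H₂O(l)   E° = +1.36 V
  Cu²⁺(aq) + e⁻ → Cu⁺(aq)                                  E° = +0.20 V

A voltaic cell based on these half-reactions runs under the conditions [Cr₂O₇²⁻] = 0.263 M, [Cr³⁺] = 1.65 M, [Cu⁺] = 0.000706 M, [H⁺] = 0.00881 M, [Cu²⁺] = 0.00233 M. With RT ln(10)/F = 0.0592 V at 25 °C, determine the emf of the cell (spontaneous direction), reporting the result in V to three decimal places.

Cr₂O₇²⁻/Cr³⁺ is the cathode (higher E°), Cu²⁺/Cu⁺ the anode: E°cell = +1.36 − (+0.20) = +1.16 V, n = 6.
Overall: Cr₂O₇²⁻(aq) + 14 H⁺(aq) + 6 Cu⁺(aq) → 2 Cr³⁺(aq) + 7 H₂O(l) + 6 Cu²⁺(aq)
Q = [Cr³⁺]^2·[Cu²⁺]^6 / ([Cr₂O₇²⁻]·[H⁺]^14·[Cu⁺]^6); log Q = 32.897.
E = E° − (0.0592/n) log Q = +1.16 − (0.0592/6)(32.897) = +0.835 V.

+0.835 V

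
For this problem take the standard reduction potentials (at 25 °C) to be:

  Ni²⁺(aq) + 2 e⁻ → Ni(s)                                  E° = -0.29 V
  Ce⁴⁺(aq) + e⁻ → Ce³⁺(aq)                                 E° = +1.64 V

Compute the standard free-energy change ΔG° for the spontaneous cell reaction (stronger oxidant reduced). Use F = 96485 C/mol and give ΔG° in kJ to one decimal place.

-372.4 kJ

Ce⁴⁺/Ce³⁺ (E° = +1.64 V) is the cathode; Ni²⁺/Ni (E° = -0.29 V) is the anode, so E°cell = +1.93 V.
Balancing electrons gives n = 2 (lcm of 1 and 2).
ΔG° = −nFE° = −(2)(96485)(+1.93) = -372,432 J = -372.4 kJ.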